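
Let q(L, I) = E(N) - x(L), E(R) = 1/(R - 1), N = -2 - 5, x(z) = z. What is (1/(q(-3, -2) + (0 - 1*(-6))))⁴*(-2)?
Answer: -8192/25411681 ≈ -0.00032237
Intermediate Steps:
N = -7
E(R) = 1/(-1 + R)
q(L, I) = -⅛ - L (q(L, I) = 1/(-1 - 7) - L = 1/(-8) - L = -⅛ - L)
(1/(q(-3, -2) + (0 - 1*(-6))))⁴*(-2) = (1/((-⅛ - 1*(-3)) + (0 - 1*(-6))))⁴*(-2) = (1/((-⅛ + 3) + (0 + 6)))⁴*(-2) = (1/(23/8 + 6))⁴*(-2) = (1/(71/8))⁴*(-2) = (8/71)⁴*(-2) = (4096/25411681)*(-2) = -8192/25411681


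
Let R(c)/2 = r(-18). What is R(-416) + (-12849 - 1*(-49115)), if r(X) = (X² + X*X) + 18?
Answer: 37598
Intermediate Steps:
r(X) = 18 + 2*X² (r(X) = (X² + X²) + 18 = 2*X² + 18 = 18 + 2*X²)
R(c) = 1332 (R(c) = 2*(18 + 2*(-18)²) = 2*(18 + 2*324) = 2*(18 + 648) = 2*666 = 1332)
R(-416) + (-12849 - 1*(-49115)) = 1332 + (-12849 - 1*(-49115)) = 1332 + (-12849 + 49115) = 1332 + 36266 = 37598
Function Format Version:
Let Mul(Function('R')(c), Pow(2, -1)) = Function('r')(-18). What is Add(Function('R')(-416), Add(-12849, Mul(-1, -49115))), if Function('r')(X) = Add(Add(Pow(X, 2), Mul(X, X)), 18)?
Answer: 37598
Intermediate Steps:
Function('r')(X) = Add(18, Mul(2, Pow(X, 2))) (Function('r')(X) = Add(Add(Pow(X, 2), Pow(X, 2)), 18) = Add(Mul(2, Pow(X, 2)), 18) = Add(18, Mul(2, Pow(X, 2))))
Function('R')(c) = 1332 (Function('R')(c) = Mul(2, Add(18, Mul(2, Pow(-18, 2)))) = Mul(2, Add(18, Mul(2, 324))) = Mul(2, Add(18, 648)) = Mul(2, 666) = 1332)
Add(Function('R')(-416), Add(-12849, Mul(-1, -49115))) = Add(1332, Add(-12849, Mul(-1, -49115))) = Add(1332, Add(-12849, 49115)) = Add(1332, 36266) = 37598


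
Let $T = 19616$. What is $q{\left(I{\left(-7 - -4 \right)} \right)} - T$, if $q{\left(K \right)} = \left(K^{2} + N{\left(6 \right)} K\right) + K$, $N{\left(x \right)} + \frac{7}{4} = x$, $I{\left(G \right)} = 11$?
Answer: $- \frac{77749}{4} \approx -19437.0$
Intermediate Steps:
$N{\left(x \right)} = - \frac{7}{4} + x$
$q{\left(K \right)} = K^{2} + \frac{21 K}{4}$ ($q{\left(K \right)} = \left(K^{2} + \left(- \frac{7}{4} + 6\right) K\right) + K = \left(K^{2} + \frac{17 K}{4}\right) + K = K^{2} + \frac{21 K}{4}$)
$q{\left(I{\left(-7 - -4 \right)} \right)} - T = \frac{1}{4} \cdot 11 \left(21 + 4 \cdot 11\right) - 19616 = \frac{1}{4} \cdot 11 \left(21 + 44\right) - 19616 = \frac{1}{4} \cdot 11 \cdot 65 - 19616 = \frac{715}{4} - 19616 = - \frac{77749}{4}$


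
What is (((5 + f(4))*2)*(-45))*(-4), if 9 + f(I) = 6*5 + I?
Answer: 10800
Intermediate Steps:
f(I) = 21 + I (f(I) = -9 + (6*5 + I) = -9 + (30 + I) = 21 + I)
(((5 + f(4))*2)*(-45))*(-4) = (((5 + (21 + 4))*2)*(-45))*(-4) = (((5 + 25)*2)*(-45))*(-4) = ((30*2)*(-45))*(-4) = (60*(-45))*(-4) = -2700*(-4) = 10800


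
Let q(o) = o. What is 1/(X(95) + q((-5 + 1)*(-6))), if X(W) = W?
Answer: 1/119 ≈ 0.0084034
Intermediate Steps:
1/(X(95) + q((-5 + 1)*(-6))) = 1/(95 + (-5 + 1)*(-6)) = 1/(95 - 4*(-6)) = 1/(95 + 24) = 1/119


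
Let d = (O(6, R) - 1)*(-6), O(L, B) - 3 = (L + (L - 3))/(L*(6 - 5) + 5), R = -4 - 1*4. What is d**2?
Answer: 34596/121 ≈ 285.92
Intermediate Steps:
R = -8 (R = -4 - 4 = -8)
O(L, B) = 3 + (-3 + 2*L)/(5 + L) (O(L, B) = 3 + (L + (L - 3))/(L*(6 - 5) + 5) = 3 + (L + (-3 + L))/(L*1 + 5) = 3 + (-3 + 2*L)/(L + 5) = 3 + (-3 + 2*L)/(5 + L))
d = -186/11 (d = ((12 + 5*6)/(5 + 6) - 1)*(-6) = ((12 + 30)/11 - 1)*(-6) = ((1/11)*42 - 1)*(-6) = (42/11 - 1)*(-6) = (31/11)*(-6) = -186/11 ≈ -16.909)
d**2 = (-186/11)**2 = 34596/121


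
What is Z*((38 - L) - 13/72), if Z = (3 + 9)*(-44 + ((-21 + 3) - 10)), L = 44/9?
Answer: -28452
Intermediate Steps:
L = 44/9 (L = 44*(⅑) = 44/9 ≈ 4.8889)
Z = -864 (Z = 12*(-44 + (-18 - 10)) = 12*(-44 - 28) = 12*(-72) = -864)
Z*((38 - L) - 13/72) = -864*((38 - 1*44/9) - 13/72) = -864*((38 - 44/9) - 13*1/72) = -864*(298/9 - 13/72) = -864*2371/72 = -28452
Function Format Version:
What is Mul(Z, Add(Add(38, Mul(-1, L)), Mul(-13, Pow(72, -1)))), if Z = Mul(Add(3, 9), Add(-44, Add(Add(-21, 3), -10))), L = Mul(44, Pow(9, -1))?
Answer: -28452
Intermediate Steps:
L = Rational(44, 9) (L = Mul(44, Rational(1, 9)) = Rational(44, 9) ≈ 4.8889)
Z = -864 (Z = Mul(12, Add(-44, Add(-18, -10))) = Mul(12, Add(-44, -28)) = Mul(12, -72) = -864)
Mul(Z, Add(Add(38, Mul(-1, L)), Mul(-13, Pow(72, -1)))) = Mul(-864, Add(Add(38, Mul(-1, Rational(44, 9))), Mul(-13, Pow(72, -1)))) = Mul(-864, Add(Add(38, Rational(-44, 9)), Mul(-13, Rational(1, 72)))) = Mul(-864, Add(Rational(298, 9), Rational(-13, 72))) = Mul(-864, Rational(2371, 72)) = -28452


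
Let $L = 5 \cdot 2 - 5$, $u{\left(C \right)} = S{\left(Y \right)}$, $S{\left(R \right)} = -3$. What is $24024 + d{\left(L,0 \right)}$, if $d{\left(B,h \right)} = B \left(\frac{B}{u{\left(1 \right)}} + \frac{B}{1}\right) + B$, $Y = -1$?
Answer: $\frac{72137}{3} \approx 24046.0$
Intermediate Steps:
$u{\left(C \right)} = -3$
$L = 5$ ($L = 10 - 5 = 5$)
$d{\left(B,h \right)} = B + \frac{2 B^{2}}{3}$ ($d{\left(B,h \right)} = B \left(\frac{B}{-3} + \frac{B}{1}\right) + B = B \left(B \left(- \frac{1}{3}\right) + B 1\right) + B = B \left(- \frac{B}{3} + B\right) + B = B \frac{2 B}{3} + B = \frac{2 B^{2}}{3} + B = B + \frac{2 B^{2}}{3}$)
$24024 + d{\left(L,0 \right)} = 24024 + \frac{1}{3} \cdot 5 \left(3 + 2 \cdot 5\right) = 24024 + \frac{1}{3} \cdot 5 \left(3 + 10\right) = 24024 + \frac{1}{3} \cdot 5 \cdot 13 = 24024 + \frac{65}{3} = \frac{72137}{3}$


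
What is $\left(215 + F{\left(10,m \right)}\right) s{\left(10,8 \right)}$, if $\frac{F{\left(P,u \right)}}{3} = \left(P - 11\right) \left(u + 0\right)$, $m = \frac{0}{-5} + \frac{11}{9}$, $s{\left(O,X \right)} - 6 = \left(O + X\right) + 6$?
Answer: $6340$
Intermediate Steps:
$s{\left(O,X \right)} = 12 + O + X$ ($s{\left(O,X \right)} = 6 + \left(\left(O + X\right) + 6\right) = 6 + \left(6 + O + X\right) = 12 + O + X$)
$m = \frac{11}{9}$ ($m = 0 \left(- \frac{1}{5}\right) + 11 \cdot \frac{1}{9} = 0 + \frac{11}{9} = \frac{11}{9} \approx 1.2222$)
$F{\left(P,u \right)} = 3 u \left(-11 + P\right)$ ($F{\left(P,u \right)} = 3 \left(P - 11\right) \left(u + 0\right) = 3 \left(-11 + P\right) u = 3 u \left(-11 + P\right)$)
$\left(215 + F{\left(10,m \right)}\right) s{\left(10,8 \right)} = \left(215 + 3 \cdot \frac{11}{9} \left(-11 + 10\right)\right) \left(12 + 10 + 8\right) = \left(215 + 3 \cdot \frac{11}{9} \left(-1\right)\right) 30 = \left(215 - \frac{11}{3}\right) 30 = \frac{634}{3} \cdot 30 = 6340$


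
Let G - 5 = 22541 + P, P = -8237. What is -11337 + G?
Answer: 2972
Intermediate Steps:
G = 14309 (G = 5 + (22541 - 8237) = 5 + 14304 = 14309)
-11337 + G = -11337 + 14309 = 2972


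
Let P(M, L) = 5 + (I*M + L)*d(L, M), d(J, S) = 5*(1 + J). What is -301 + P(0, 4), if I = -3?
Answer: -196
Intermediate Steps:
d(J, S) = 5 + 5*J
P(M, L) = 5 + (5 + 5*L)*(L - 3*M) (P(M, L) = 5 + (-3*M + L)*(5 + 5*L) = 5 + (L - 3*M)*(5 + 5*L) = 5 + (5 + 5*L)*(L - 3*M))
-301 + P(0, 4) = -301 + (5 - 15*0*(1 + 4) + 5*4*(1 + 4)) = -301 + (5 - 15*0*5 + 5*4*5) = -301 + (5 + 0 + 100) = -301 + 105 = -196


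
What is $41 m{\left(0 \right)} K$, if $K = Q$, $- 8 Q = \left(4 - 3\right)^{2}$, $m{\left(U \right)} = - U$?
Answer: $0$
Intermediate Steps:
$Q = - \frac{1}{8}$ ($Q = - \frac{\left(4 - 3\right)^{2}}{8} = - \frac{1^{2}}{8} = \left(- \frac{1}{8}\right) 1 = - \frac{1}{8} \approx -0.125$)
$K = - \frac{1}{8} \approx -0.125$
$41 m{\left(0 \right)} K = 41 \left(\left(-1\right) 0\right) \left(- \frac{1}{8}\right) = 41 \cdot 0 \left(- \frac{1}{8}\right) = 0 \left(- \frac{1}{8}\right) = 0$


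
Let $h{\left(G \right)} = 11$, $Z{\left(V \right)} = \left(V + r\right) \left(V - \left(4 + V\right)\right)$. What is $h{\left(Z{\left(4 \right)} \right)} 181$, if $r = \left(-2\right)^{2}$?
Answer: $1991$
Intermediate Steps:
$r = 4$
$Z{\left(V \right)} = -16 - 4 V$ ($Z{\left(V \right)} = \left(V + 4\right) \left(V - \left(4 + V\right)\right) = \left(4 + V\right) \left(-4\right) = -16 - 4 V$)
$h{\left(Z{\left(4 \right)} \right)} 181 = 11 \cdot 181 = 1991$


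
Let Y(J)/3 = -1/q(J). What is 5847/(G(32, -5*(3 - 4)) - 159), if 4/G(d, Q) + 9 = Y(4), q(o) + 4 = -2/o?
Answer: -48725/1329 ≈ -36.663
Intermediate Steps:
q(o) = -4 - 2/o
Y(J) = -3/(-4 - 2/J) (Y(J) = 3*(-1/(-4 - 2/J)) = -3/(-4 - 2/J))
G(d, Q) = -12/25 (G(d, Q) = 4/(-9 + (3/2)*4/(1 + 2*4)) = 4/(-9 + (3/2)*4/(1 + 8)) = 4/(-9 + (3/2)*4/9) = 4/(-9 + (3/2)*4*(⅑)) = 4/(-9 + ⅔) = 4/(-25/3) = 4*(-3/25) = -12/25)
5847/(G(32, -5*(3 - 4)) - 159) = 5847/(-12/25 - 159) = 5847/(-3987/25) = 5847*(-25/3987) = -48725/1329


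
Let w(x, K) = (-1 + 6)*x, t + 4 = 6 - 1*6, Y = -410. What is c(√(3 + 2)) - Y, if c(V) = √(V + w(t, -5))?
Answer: 410 + √(-20 + √5) ≈ 410.0 + 4.2147*I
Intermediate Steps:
t = -4 (t = -4 + (6 - 1*6) = -4 + (6 - 6) = -4 + 0 = -4)
w(x, K) = 5*x
c(V) = √(-20 + V) (c(V) = √(V + 5*(-4)) = √(V - 20) = √(-20 + V))
c(√(3 + 2)) - Y = √(-20 + √(3 + 2)) - 1*(-410) = √(-20 + √5) + 410 = 410 + √(-20 + √5)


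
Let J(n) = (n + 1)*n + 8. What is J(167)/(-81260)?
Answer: -7016/20315 ≈ -0.34536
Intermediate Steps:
J(n) = 8 + n*(1 + n) (J(n) = (1 + n)*n + 8 = n*(1 + n) + 8 = 8 + n*(1 + n))
J(167)/(-81260) = (8 + 167 + 167²)/(-81260) = (8 + 167 + 27889)*(-1/81260) = 28064*(-1/81260) = -7016/20315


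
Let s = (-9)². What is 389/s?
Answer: 389/81 ≈ 4.8025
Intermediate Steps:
s = 81
389/s = 389/81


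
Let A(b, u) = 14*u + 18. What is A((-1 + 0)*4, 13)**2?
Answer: 40000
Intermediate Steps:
A(b, u) = 18 + 14*u
A((-1 + 0)*4, 13)**2 = (18 + 14*13)**2 = (18 + 182)**2 = 200**2 = 40000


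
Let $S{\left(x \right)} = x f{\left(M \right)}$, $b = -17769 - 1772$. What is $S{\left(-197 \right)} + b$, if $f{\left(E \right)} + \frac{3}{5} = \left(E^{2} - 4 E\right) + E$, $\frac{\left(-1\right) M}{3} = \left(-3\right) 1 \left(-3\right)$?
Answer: $- \frac{894964}{5} \approx -1.7899 \cdot 10^{5}$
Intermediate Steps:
$M = -27$ ($M = - 3 \left(-3\right) 1 \left(-3\right) = - 3 \left(\left(-3\right) \left(-3\right)\right) = \left(-3\right) 9 = -27$)
$f{\left(E \right)} = - \frac{3}{5} + E^{2} - 3 E$ ($f{\left(E \right)} = - \frac{3}{5} + \left(\left(E^{2} - 4 E\right) + E\right) = - \frac{3}{5} + \left(E^{2} - 3 E\right) = - \frac{3}{5} + E^{2} - 3 E$)
$b = -19541$ ($b = -17769 - 1772 = -19541$)
$S{\left(x \right)} = \frac{4047 x}{5}$ ($S{\left(x \right)} = x \left(- \frac{3}{5} + \left(-27\right)^{2} - -81\right) = x \left(- \frac{3}{5} + 729 + 81\right) = x \frac{4047}{5} = \frac{4047 x}{5}$)
$S{\left(-197 \right)} + b = \frac{4047}{5} \left(-197\right) - 19541 = - \frac{797259}{5} - 19541 = - \frac{894964}{5}$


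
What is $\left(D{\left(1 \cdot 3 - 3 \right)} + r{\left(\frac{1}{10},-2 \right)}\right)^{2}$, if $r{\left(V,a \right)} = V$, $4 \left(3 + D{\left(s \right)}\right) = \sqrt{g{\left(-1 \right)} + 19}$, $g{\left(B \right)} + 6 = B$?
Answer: $\frac{229}{25} - \frac{29 \sqrt{3}}{10} \approx 4.1371$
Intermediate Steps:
$g{\left(B \right)} = -6 + B$
$D{\left(s \right)} = -3 + \frac{\sqrt{3}}{2}$ ($D{\left(s \right)} = -3 + \frac{\sqrt{\left(-6 - 1\right) + 19}}{4} = -3 + \frac{\sqrt{-7 + 19}}{4} = -3 + \frac{\sqrt{12}}{4} = -3 + \frac{2 \sqrt{3}}{4} = -3 + \frac{\sqrt{3}}{2}$)
$\left(D{\left(1 \cdot 3 - 3 \right)} + r{\left(\frac{1}{10},-2 \right)}\right)^{2} = \left(\left(-3 + \frac{\sqrt{3}}{2}\right) + \frac{1}{10}\right)^{2} = \left(- \frac{29}{10} + \frac{\sqrt{3}}{2}\right)^{2}$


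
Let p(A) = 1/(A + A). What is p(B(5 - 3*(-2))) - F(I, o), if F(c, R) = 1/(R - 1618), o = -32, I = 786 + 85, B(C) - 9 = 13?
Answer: 7/300 ≈ 0.023333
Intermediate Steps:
B(C) = 22 (B(C) = 9 + 13 = 22)
p(A) = 1/(2*A)
I = 871
F(c, R) = 1/(-1618 + R)
p(B(5 - 3*(-2))) - F(I, o) = (1/2)/22 - 1/(-1618 - 32) = (1/2)*(1/22) - 1/(-1650) = 1/44 - 1*(-1/1650) = 1/44 + 1/1650 = 7/300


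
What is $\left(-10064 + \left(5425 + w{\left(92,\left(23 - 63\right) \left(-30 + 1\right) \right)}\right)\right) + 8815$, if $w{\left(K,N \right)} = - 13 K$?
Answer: $2980$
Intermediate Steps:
$\left(-10064 + \left(5425 + w{\left(92,\left(23 - 63\right) \left(-30 + 1\right) \right)}\right)\right) + 8815 = \left(-10064 + \left(5425 - 1196\right)\right) + 8815 = \left(-10064 + 4229\right) + 8815 = -5835 + 8815 = 2980$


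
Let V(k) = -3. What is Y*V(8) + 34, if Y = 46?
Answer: -104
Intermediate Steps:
Y*V(8) + 34 = 46*(-3) + 34 = -138 + 34 = -104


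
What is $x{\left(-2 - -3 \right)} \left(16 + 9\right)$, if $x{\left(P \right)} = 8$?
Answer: $200$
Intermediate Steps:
$x{\left(-2 - -3 \right)} \left(16 + 9\right) = 8 \left(16 + 9\right) = 8 \cdot 25 = 200$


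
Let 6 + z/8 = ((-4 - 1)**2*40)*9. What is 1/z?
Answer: 1/71952 ≈ 1.3898e-5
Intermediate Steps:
z = 71952 (z = -48 + 8*(((-4 - 1)**2*40)*9) = -48 + 8*(((-5)**2*40)*9) = -48 + 8*((25*40)*9) = -48 + 8*(1000*9) = -48 + 8*9000 = -48 + 72000 = 71952)
1/z = 1/71952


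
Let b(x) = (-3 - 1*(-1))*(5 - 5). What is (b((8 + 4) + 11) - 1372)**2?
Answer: 1882384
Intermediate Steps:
b(x) = 0 (b(x) = (-3 + 1)*0 = -2*0 = 0)
(b((8 + 4) + 11) - 1372)**2 = (0 - 1372)**2 = (-1372)**2 = 1882384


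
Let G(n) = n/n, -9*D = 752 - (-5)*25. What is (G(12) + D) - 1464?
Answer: -14044/9 ≈ -1560.4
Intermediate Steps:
D = -877/9 (D = -(752 - (-5)*25)/9 = -(752 - 1*(-125))/9 = -(752 + 125)/9 = -1/9*877 = -877/9 ≈ -97.444)
G(n) = 1
(G(12) + D) - 1464 = (1 - 877/9) - 1464 = -868/9 - 1464 = -14044/9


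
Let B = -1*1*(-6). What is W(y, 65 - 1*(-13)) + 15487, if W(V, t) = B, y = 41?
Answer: 15493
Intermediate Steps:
B = 6 (B = -1*(-6) = 6)
W(V, t) = 6
W(y, 65 - 1*(-13)) + 15487 = 6 + 15487 = 15493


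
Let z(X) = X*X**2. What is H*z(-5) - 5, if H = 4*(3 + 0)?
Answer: -1505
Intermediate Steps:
H = 12 (H = 4*3 = 12)
z(X) = X**3
H*z(-5) - 5 = 12*(-5)**3 - 5 = 12*(-125) - 5 = -1500 - 5 = -1505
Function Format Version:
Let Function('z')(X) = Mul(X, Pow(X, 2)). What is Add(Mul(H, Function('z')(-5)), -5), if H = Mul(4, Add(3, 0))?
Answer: -1505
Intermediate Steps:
H = 12 (H = Mul(4, 3) = 12)
Function('z')(X) = Pow(X, 3)
Add(Mul(H, Function('z')(-5)), -5) = Add(Mul(12, Pow(-5, 3)), -5) = Add(Mul(12, -125), -5) = Add(-1500, -5) = -1505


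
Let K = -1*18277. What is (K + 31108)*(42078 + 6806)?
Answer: 627230604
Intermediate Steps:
K = -18277
(K + 31108)*(42078 + 6806) = (-18277 + 31108)*(42078 + 6806) = 12831*48884 = 627230604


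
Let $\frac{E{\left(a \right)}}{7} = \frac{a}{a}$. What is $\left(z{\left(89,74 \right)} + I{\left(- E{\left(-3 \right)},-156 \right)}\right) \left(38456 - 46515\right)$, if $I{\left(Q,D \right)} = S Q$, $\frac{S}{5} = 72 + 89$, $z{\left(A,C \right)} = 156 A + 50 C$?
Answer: $-96296991$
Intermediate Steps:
$z{\left(A,C \right)} = 50 C + 156 A$
$S = 805$ ($S = 5 \left(72 + 89\right) = 5 \cdot 161 = 805$)
$E{\left(a \right)} = 7$ ($E{\left(a \right)} = 7 \frac{a}{a} = 7 \cdot 1 = 7$)
$I{\left(Q,D \right)} = 805 Q$
$\left(z{\left(89,74 \right)} + I{\left(- E{\left(-3 \right)},-156 \right)}\right) \left(38456 - 46515\right) = \left(\left(50 \cdot 74 + 156 \cdot 89\right) + 805 \left(\left(-1\right) 7\right)\right) \left(38456 - 46515\right) = \left(\left(3700 + 13884\right) + 805 \left(-7\right)\right) \left(-8059\right) = \left(17584 - 5635\right) \left(-8059\right) = 11949 \left(-8059\right) = -96296991$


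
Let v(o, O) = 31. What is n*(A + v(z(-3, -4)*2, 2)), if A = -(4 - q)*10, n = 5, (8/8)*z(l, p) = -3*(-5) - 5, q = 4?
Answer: 155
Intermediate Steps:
z(l, p) = 10 (z(l, p) = -3*(-5) - 5 = 15 - 5 = 10)
A = 0 (A = -(4 - 1*4)*10 = -(4 - 4)*10 = -1*0*10 = 0*10 = 0)
n*(A + v(z(-3, -4)*2, 2)) = 5*(0 + 31) = 5*31 = 155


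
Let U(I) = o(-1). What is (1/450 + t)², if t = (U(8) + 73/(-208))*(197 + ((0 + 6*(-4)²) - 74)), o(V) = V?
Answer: 191716451361241/2190240000 ≈ 87532.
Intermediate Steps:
U(I) = -1
t = -61539/208 (t = (-1 + 73/(-208))*(197 + ((0 + 6*(-4)²) - 74)) = (-1 + 73*(-1/208))*(197 + ((0 + 6*16) - 74)) = (-1 - 73/208)*(197 + ((0 + 96) - 74)) = -281*(197 + (96 - 74))/208 = -281*(197 + 22)/208 = -281/208*219 = -61539/208 ≈ -295.86)
(1/450 + t)² = (1/450 - 61539/208)² = (-13846171/46800)² = 191716451361241/2190240000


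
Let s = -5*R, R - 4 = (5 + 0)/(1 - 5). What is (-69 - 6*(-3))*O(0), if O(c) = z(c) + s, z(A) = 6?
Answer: 1581/4 ≈ 395.25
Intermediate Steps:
R = 11/4 (R = 4 + (5 + 0)/(1 - 5) = 4 + 5/(-4) = 4 + 5*(-¼) = 4 - 5/4 = 11/4 ≈ 2.7500)
s = -55/4 (s = -5*11/4 = -55/4 ≈ -13.750)
O(c) = -31/4 (O(c) = 6 - 55/4 = -31/4)
(-69 - 6*(-3))*O(0) = (-69 - 6*(-3))*(-31/4) = (-69 + 18)*(-31/4) = -51*(-31/4) = 1581/4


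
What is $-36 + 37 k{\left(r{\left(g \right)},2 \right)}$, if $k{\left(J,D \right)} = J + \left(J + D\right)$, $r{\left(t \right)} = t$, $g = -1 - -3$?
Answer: $186$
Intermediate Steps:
$g = 2$ ($g = -1 + 3 = 2$)
$k{\left(J,D \right)} = D + 2 J$ ($k{\left(J,D \right)} = J + \left(D + J\right) = D + 2 J$)
$-36 + 37 k{\left(r{\left(g \right)},2 \right)} = -36 + 37 \left(2 + 2 \cdot 2\right) = -36 + 37 \left(2 + 4\right) = -36 + 37 \cdot 6 = -36 + 222 = 186$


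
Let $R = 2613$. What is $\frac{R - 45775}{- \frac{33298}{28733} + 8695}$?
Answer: $- \frac{1240173746}{249800137} \approx -4.9647$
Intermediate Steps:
$\frac{R - 45775}{- \frac{33298}{28733} + 8695} = \frac{2613 - 45775}{- \frac{33298}{28733} + 8695} = - \frac{43162}{\left(-33298\right) \frac{1}{28733} + 8695} = - \frac{43162}{- \frac{33298}{28733} + 8695} = - \frac{43162}{\frac{249800137}{28733}} = \left(-43162\right) \frac{28733}{249800137} = - \frac{1240173746}{249800137}$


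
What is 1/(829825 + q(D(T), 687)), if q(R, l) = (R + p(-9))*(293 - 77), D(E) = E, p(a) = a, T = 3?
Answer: 1/828529 ≈ 1.2070e-6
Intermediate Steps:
q(R, l) = -1944 + 216*R (q(R, l) = (R - 9)*(293 - 77) = (-9 + R)*216 = -1944 + 216*R)
1/(829825 + q(D(T), 687)) = 1/(829825 + (-1944 + 216*3)) = 1/(829825 + (-1944 + 648)) = 1/(829825 - 1296) = 1/828529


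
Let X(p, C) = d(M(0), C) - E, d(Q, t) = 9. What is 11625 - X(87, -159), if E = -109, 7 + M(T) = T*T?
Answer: 11507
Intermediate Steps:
M(T) = -7 + T**2 (M(T) = -7 + T*T = -7 + T**2)
X(p, C) = 118 (X(p, C) = 9 - 1*(-109) = 9 + 109 = 118)
11625 - X(87, -159) = 11625 - 1*118 = 11625 - 118 = 11507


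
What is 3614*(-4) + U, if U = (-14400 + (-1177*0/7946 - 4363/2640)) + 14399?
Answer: -38170843/2640 ≈ -14459.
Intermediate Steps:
U = -7003/2640 (U = (-14400 + (0*(1/7946) - 4363*1/2640)) + 14399 = (-14400 + (0 - 4363/2640)) + 14399 = (-14400 - 4363/2640) + 14399 = -38020363/2640 + 14399 = -7003/2640 ≈ -2.6527)
3614*(-4) + U = 3614*(-4) - 7003/2640 = -14456 - 7003/2640 = -38170843/2640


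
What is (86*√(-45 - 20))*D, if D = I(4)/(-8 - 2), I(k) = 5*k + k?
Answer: -1032*I*√65/5 ≈ -1664.1*I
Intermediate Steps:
I(k) = 6*k
D = -12/5 (D = (6*4)/(-8 - 2) = 24/(-10) = 24*(-⅒) = -12/5 ≈ -2.4000)
(86*√(-45 - 20))*D = (86*√(-45 - 20))*(-12/5) = (86*√(-65))*(-12/5) = (86*(I*√65))*(-12/5) = (86*I*√65)*(-12/5) = -1032*I*√65/5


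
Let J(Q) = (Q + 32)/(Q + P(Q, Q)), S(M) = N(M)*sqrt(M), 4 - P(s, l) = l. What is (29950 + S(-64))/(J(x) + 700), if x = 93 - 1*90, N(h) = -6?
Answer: 23960/567 - 64*I/945 ≈ 42.258 - 0.067725*I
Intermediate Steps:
P(s, l) = 4 - l
x = 3 (x = 93 - 90 = 3)
S(M) = -6*sqrt(M)
J(Q) = 8 + Q/4 (J(Q) = (Q + 32)/(Q + (4 - Q)) = (32 + Q)/4 = (32 + Q)*(1/4) = 8 + Q/4)
(29950 + S(-64))/(J(x) + 700) = (29950 - 48*I)/((8 + (1/4)*3) + 700) = (29950 - 48*I)/((8 + 3/4) + 700) = (29950 - 48*I)/(35/4 + 700) = (29950 - 48*I)/(2835/4) = (29950 - 48*I)*(4/2835) = 23960/567 - 64*I/945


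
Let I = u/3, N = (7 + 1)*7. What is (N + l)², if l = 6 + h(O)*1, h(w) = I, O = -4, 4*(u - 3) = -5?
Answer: 564001/144 ≈ 3916.7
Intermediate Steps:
u = 7/4 (u = 3 + (¼)*(-5) = 3 - 5/4 = 7/4 ≈ 1.7500)
N = 56 (N = 8*7 = 56)
I = 7/12 (I = (7/4)/3 = (7/4)*(⅓) = 7/12 ≈ 0.58333)
h(w) = 7/12
l = 79/12 (l = 6 + (7/12)*1 = 6 + 7/12 = 79/12 ≈ 6.5833)
(N + l)² = (56 + 79/12)² = (751/12)² = 564001/144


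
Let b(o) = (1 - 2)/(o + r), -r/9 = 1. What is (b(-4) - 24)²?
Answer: 96721/169 ≈ 572.31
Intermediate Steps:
r = -9 (r = -9*1 = -9)
b(o) = -1/(-9 + o) (b(o) = (1 - 2)/(o - 9) = -1/(-9 + o))
(b(-4) - 24)² = (-1/(-9 - 4) - 24)² = (-1/(-13) - 24)² = (-1*(-1/13) - 24)² = (1/13 - 24)² = (-311/13)² = 96721/169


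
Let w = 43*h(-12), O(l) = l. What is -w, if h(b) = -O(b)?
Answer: -516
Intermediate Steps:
h(b) = -b
w = 516 (w = 43*(-1*(-12)) = 43*12 = 516)
-w = -1*516 = -516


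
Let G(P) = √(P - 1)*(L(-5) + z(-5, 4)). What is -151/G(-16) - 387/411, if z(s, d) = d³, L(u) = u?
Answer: -129/137 + 151*I*√17/1003 ≈ -0.94161 + 0.62073*I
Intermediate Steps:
G(P) = 59*√(-1 + P) (G(P) = √(P - 1)*(-5 + 4³) = √(-1 + P)*(-5 + 64) = √(-1 + P)*59 = 59*√(-1 + P))
-151/G(-16) - 387/411 = -151*1/(59*√(-1 - 16)) - 387/411 = -151*(-I*√17/1003) - 387*1/411 = -151*(-I*√17/1003) - 129/137 = -(-151)*I*√17/1003 - 129/137 = 151*I*√17/1003 - 129/137 = -129/137 + 151*I*√17/1003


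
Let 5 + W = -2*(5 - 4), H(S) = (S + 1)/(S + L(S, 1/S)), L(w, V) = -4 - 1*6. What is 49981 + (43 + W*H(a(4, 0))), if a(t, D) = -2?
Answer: 600281/12 ≈ 50023.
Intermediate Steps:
L(w, V) = -10 (L(w, V) = -4 - 6 = -10)
H(S) = (1 + S)/(-10 + S) (H(S) = (S + 1)/(S - 10) = (1 + S)/(-10 + S))
W = -7 (W = -5 - 2*(5 - 4) = -5 - 2*1 = -5 - 2 = -7)
49981 + (43 + W*H(a(4, 0))) = 49981 + (43 - 7*(1 - 2)/(-10 - 2)) = 49981 + (43 - 7*(-1)/(-12)) = 49981 + (43 - (-7)*(-1)/12) = 49981 + (43 - 7*1/12) = 49981 + (43 - 7/12) = 49981 + 509/12 = 600281/12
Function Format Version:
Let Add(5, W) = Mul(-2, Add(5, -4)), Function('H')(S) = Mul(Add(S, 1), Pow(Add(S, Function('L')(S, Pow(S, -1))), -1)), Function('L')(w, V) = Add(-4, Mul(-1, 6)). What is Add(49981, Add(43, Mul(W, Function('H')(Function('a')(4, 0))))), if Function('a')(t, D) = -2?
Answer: Rational(600281, 12) ≈ 50023.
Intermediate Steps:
Function('L')(w, V) = -10 (Function('L')(w, V) = Add(-4, -6) = -10)
Function('H')(S) = Mul(Pow(Add(-10, S), -1), Add(1, S)) (Function('H')(S) = Mul(Add(S, 1), Pow(Add(S, -10), -1)) = Mul(Add(1, S), Pow(Add(-10, S), -1)) = Mul(Pow(Add(-10, S), -1), Add(1, S)))
W = -7 (W = Add(-5, Mul(-2, Add(5, -4))) = Add(-5, Mul(-2, 1)) = Add(-5, -2) = -7)
Add(49981, Add(43, Mul(W, Function('H')(Function('a')(4, 0))))) = Add(49981, Add(43, Mul(-7, Mul(Pow(Add(-10, -2), -1), Add(1, -2))))) = Add(49981, Add(43, Mul(-7, Mul(Pow(-12, -1), -1)))) = Add(49981, Add(43, Mul(-7, Mul(Rational(-1, 12), -1)))) = Add(49981, Add(43, Mul(-7, Rational(1, 12)))) = Add(49981, Add(43, Rational(-7, 12))) = Add(49981, Rational(509, 12)) = Rational(600281, 12)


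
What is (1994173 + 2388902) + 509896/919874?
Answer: 2015938621223/459937 ≈ 4.3831e+6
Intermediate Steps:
(1994173 + 2388902) + 509896/919874 = 4383075 + 509896*(1/919874) = 4383075 + 254948/459937 = 2015938621223/459937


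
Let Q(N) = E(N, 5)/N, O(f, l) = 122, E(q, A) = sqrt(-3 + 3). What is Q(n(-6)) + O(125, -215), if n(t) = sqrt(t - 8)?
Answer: 122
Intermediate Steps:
n(t) = sqrt(-8 + t)
E(q, A) = 0 (E(q, A) = sqrt(0) = 0)
Q(N) = 0 (Q(N) = 0/N = 0)
Q(n(-6)) + O(125, -215) = 0 + 122 = 122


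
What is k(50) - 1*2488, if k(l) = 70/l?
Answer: -12433/5 ≈ -2486.6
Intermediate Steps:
k(50) - 1*2488 = 70/50 - 1*2488 = 70*(1/50) - 2488 = 7/5 - 2488 = -12433/5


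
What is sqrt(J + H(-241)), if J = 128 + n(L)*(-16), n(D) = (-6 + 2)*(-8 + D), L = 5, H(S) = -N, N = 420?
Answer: 22*I ≈ 22.0*I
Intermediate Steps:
H(S) = -420 (H(S) = -1*420 = -420)
n(D) = 32 - 4*D (n(D) = -4*(-8 + D) = 32 - 4*D)
J = -64 (J = 128 + (32 - 4*5)*(-16) = 128 + (32 - 20)*(-16) = 128 + 12*(-16) = 128 - 192 = -64)
sqrt(J + H(-241)) = sqrt(-64 - 420) = sqrt(-484) = 22*I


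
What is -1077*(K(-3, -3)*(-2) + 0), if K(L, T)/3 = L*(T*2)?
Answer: 116316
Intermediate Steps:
K(L, T) = 6*L*T (K(L, T) = 3*(L*(T*2)) = 3*(L*(2*T)) = 3*(2*L*T) = 6*L*T)
-1077*(K(-3, -3)*(-2) + 0) = -1077*((6*(-3)*(-3))*(-2) + 0) = -1077*(54*(-2) + 0) = -1077*(-108 + 0) = -1077*(-108) = 116316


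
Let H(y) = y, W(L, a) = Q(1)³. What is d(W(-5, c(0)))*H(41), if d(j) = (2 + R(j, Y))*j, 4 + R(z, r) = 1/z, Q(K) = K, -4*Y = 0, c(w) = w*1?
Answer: -41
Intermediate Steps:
c(w) = w
Y = 0 (Y = -¼*0 = 0)
W(L, a) = 1 (W(L, a) = 1³ = 1)
R(z, r) = -4 + 1/z
d(j) = j*(-2 + 1/j) (d(j) = (2 + (-4 + 1/j))*j = (-2 + 1/j)*j = j*(-2 + 1/j))
d(W(-5, c(0)))*H(41) = (1 - 2*1)*41 = (1 - 2)*41 = -1*41 = -41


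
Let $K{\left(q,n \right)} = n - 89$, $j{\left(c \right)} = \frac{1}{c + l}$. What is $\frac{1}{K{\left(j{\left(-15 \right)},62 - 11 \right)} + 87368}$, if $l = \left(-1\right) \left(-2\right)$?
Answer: $\frac{1}{87330} \approx 1.1451 \cdot 10^{-5}$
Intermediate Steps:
$l = 2$
$j{\left(c \right)} = \frac{1}{2 + c}$ ($j{\left(c \right)} = \frac{1}{c + 2} = \frac{1}{2 + c}$)
$K{\left(q,n \right)} = -89 + n$ ($K{\left(q,n \right)} = n - 89 = -89 + n$)
$\frac{1}{K{\left(j{\left(-15 \right)},62 - 11 \right)} + 87368} = \frac{1}{\left(-89 + \left(62 - 11\right)\right) + 87368} = \frac{1}{\left(-89 + 51\right) + 87368} = \frac{1}{-38 + 87368} = \frac{1}{87330}$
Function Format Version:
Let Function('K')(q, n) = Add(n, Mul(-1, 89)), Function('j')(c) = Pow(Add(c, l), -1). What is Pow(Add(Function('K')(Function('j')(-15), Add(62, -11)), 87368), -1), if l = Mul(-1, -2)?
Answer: Rational(1, 87330) ≈ 1.1451e-5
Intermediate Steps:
l = 2
Function('j')(c) = Pow(Add(2, c), -1) (Function('j')(c) = Pow(Add(c, 2), -1) = Pow(Add(2, c), -1))
Function('K')(q, n) = Add(-89, n) (Function('K')(q, n) = Add(n, -89) = Add(-89, n))
Pow(Add(Function('K')(Function('j')(-15), Add(62, -11)), 87368), -1) = Pow(Add(Add(-89, Add(62, -11)), 87368), -1) = Pow(Add(Add(-89, 51), 87368), -1) = Pow(Add(-38, 87368), -1) = Pow(87330, -1) = Rational(1, 87330)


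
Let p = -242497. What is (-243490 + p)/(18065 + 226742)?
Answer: -15677/7897 ≈ -1.9852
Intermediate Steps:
(-243490 + p)/(18065 + 226742) = (-243490 - 242497)/(18065 + 226742) = -485987/244807 = -485987*1/244807 = -15677/7897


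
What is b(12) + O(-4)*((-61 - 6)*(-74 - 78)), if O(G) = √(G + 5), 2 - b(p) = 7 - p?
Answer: 10191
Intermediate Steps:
b(p) = -5 + p (b(p) = 2 - (7 - p) = 2 + (-7 + p) = -5 + p)
O(G) = √(5 + G)
b(12) + O(-4)*((-61 - 6)*(-74 - 78)) = (-5 + 12) + √(5 - 4)*((-61 - 6)*(-74 - 78)) = 7 + √1*(-67*(-152)) = 7 + 1*10184 = 7 + 10184 = 10191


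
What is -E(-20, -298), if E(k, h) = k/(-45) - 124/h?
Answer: -1154/1341 ≈ -0.86055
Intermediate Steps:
E(k, h) = -124/h - k/45 (E(k, h) = k*(-1/45) - 124/h = -k/45 - 124/h = -124/h - k/45)
-E(-20, -298) = -(-124/(-298) - 1/45*(-20)) = -(-124*(-1/298) + 4/9) = -(62/149 + 4/9) = -1*1154/1341 = -1154/1341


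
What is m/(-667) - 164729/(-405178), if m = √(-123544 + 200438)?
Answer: 164729/405178 - √76894/667 ≈ -0.0091791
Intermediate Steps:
m = √76894 ≈ 277.30
m/(-667) - 164729/(-405178) = √76894/(-667) - 164729/(-405178) = √76894*(-1/667) - 164729*(-1/405178) = -√76894/667 + 164729/405178 = 164729/405178 - √76894/667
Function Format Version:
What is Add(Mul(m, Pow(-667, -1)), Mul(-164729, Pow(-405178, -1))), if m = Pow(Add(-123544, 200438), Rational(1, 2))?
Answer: Add(Rational(164729, 405178), Mul(Rational(-1, 667), Pow(76894, Rational(1, 2)))) ≈ -0.0091791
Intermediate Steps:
m = Pow(76894, Rational(1, 2)) ≈ 277.30
Add(Mul(m, Pow(-667, -1)), Mul(-164729, Pow(-405178, -1))) = Add(Mul(Pow(76894, Rational(1, 2)), Pow(-667, -1)), Mul(-164729, Pow(-405178, -1))) = Add(Mul(Pow(76894, Rational(1, 2)), Rational(-1, 667)), Mul(-164729, Rational(-1, 405178))) = Add(Mul(Rational(-1, 667), Pow(76894, Rational(1, 2))), Rational(164729, 405178)) = Add(Rational(164729, 405178), Mul(Rational(-1, 667), Pow(76894, Rational(1, 2))))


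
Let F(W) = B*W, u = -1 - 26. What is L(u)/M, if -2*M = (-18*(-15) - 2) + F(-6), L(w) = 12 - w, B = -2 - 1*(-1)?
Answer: -39/137 ≈ -0.28467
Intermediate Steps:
u = -27
B = -1 (B = -2 + 1 = -1)
F(W) = -W
M = -137 (M = -((-18*(-15) - 2) - 1*(-6))/2 = -((270 - 2) + 6)/2 = -(268 + 6)/2 = -1/2*274 = -137)
L(u)/M = (12 - 1*(-27))/(-137) = (12 + 27)*(-1/137) = 39*(-1/137) = -39/137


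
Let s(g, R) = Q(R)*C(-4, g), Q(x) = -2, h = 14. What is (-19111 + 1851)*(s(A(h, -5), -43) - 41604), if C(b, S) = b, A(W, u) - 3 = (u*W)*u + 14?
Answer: 717946960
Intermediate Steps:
A(W, u) = 17 + W*u² (A(W, u) = 3 + ((u*W)*u + 14) = 3 + ((W*u)*u + 14) = 3 + (W*u² + 14) = 3 + (14 + W*u²) = 17 + W*u²)
s(g, R) = 8 (s(g, R) = -2*(-4) = 8)
(-19111 + 1851)*(s(A(h, -5), -43) - 41604) = (-19111 + 1851)*(8 - 41604) = -17260*(-41596) = 717946960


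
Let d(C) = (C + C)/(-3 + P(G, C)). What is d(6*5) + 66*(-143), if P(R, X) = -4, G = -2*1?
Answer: -66126/7 ≈ -9446.6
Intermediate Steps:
G = -2
d(C) = -2*C/7 (d(C) = (C + C)/(-3 - 4) = (2*C)/(-7) = (2*C)*(-1/7) = -2*C/7)
d(6*5) + 66*(-143) = -12*5/7 + 66*(-143) = -2/7*30 - 9438 = -60/7 - 9438 = -66126/7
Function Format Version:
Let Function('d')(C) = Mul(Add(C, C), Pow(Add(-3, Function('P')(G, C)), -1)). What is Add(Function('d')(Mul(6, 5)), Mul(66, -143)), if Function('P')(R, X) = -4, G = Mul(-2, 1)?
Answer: Rational(-66126, 7) ≈ -9446.6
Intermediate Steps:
G = -2
Function('d')(C) = Mul(Rational(-2, 7), C) (Function('d')(C) = Mul(Add(C, C), Pow(Add(-3, -4), -1)) = Mul(Mul(2, C), Pow(-7, -1)) = Mul(Mul(2, C), Rational(-1, 7)) = Mul(Rational(-2, 7), C))
Add(Function('d')(Mul(6, 5)), Mul(66, -143)) = Add(Mul(Rational(-2, 7), Mul(6, 5)), Mul(66, -143)) = Add(Mul(Rational(-2, 7), 30), -9438) = Add(Rational(-60, 7), -9438) = Rational(-66126, 7)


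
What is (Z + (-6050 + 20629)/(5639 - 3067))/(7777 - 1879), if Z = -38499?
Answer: -99004849/15169656 ≈ -6.5265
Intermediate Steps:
(Z + (-6050 + 20629)/(5639 - 3067))/(7777 - 1879) = (-38499 + (-6050 + 20629)/(5639 - 3067))/(7777 - 1879) = (-38499 + 14579/2572)/5898 = (-38499 + 14579*(1/2572))*(1/5898) = (-38499 + 14579/2572)*(1/5898) = -99004849/2572*1/5898 = -99004849/15169656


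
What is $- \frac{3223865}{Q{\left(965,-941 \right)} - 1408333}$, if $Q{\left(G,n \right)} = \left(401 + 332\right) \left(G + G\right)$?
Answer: $- \frac{3223865}{6357} \approx -507.14$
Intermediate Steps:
$Q{\left(G,n \right)} = 1466 G$ ($Q{\left(G,n \right)} = 733 \cdot 2 G = 1466 G$)
$- \frac{3223865}{Q{\left(965,-941 \right)} - 1408333} = - \frac{3223865}{1466 \cdot 965 - 1408333} = - \frac{3223865}{1414690 - 1408333} = - \frac{3223865}{6357}$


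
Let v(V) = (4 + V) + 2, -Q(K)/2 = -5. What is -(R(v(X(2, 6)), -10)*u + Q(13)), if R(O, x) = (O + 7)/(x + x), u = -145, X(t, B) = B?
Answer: -591/4 ≈ -147.75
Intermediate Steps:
Q(K) = 10 (Q(K) = -2*(-5) = 10)
v(V) = 6 + V
R(O, x) = (7 + O)/(2*x) (R(O, x) = (7 + O)/((2*x)) = (7 + O)*(1/(2*x)) = (7 + O)/(2*x))
-(R(v(X(2, 6)), -10)*u + Q(13)) = -(((1/2)*(7 + (6 + 6))/(-10))*(-145) + 10) = -(((1/2)*(-1/10)*(7 + 12))*(-145) + 10) = -(((1/2)*(-1/10)*19)*(-145) + 10) = -(-19/20*(-145) + 10) = -(551/4 + 10) = -1*591/4 = -591/4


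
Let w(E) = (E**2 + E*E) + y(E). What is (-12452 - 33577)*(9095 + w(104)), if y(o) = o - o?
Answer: -1414333083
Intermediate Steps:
y(o) = 0
w(E) = 2*E**2 (w(E) = (E**2 + E*E) + 0 = (E**2 + E**2) + 0 = 2*E**2 + 0 = 2*E**2)
(-12452 - 33577)*(9095 + w(104)) = (-12452 - 33577)*(9095 + 2*104**2) = -46029*(9095 + 2*10816) = -46029*(9095 + 21632) = -46029*30727 = -1414333083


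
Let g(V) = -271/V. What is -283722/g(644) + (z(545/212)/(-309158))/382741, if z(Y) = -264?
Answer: 10810215723843925524/16033368401569 ≈ 6.7423e+5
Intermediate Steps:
-283722/g(644) + (z(545/212)/(-309158))/382741 = -283722/((-271/644)) - 264/(-309158)/382741 = -283722/((-271*1/644)) - 264*(-1/309158)*(1/382741) = -283722/(-271/644) + (132/154579)*(1/382741) = -283722*(-644/271) + 132/59163721039 = 182716968/271 + 132/59163721039 = 10810215723843925524/16033368401569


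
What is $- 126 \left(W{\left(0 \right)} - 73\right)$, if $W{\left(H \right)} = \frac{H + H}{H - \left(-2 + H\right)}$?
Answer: $9198$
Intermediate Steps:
$W{\left(H \right)} = H$ ($W{\left(H \right)} = \frac{2 H}{H - \left(-2 + H\right)} = \frac{2 H}{2} = 2 H \frac{1}{2} = H$)
$- 126 \left(W{\left(0 \right)} - 73\right) = - 126 \left(0 - 73\right) = \left(-126\right) \left(-73\right) = 9198$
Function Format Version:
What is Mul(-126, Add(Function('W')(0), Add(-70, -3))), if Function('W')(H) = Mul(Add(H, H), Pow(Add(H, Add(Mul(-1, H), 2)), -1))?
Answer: 9198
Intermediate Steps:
Function('W')(H) = H (Function('W')(H) = Mul(Mul(2, H), Pow(Add(H, Add(2, Mul(-1, H))), -1)) = Mul(Mul(2, H), Pow(2, -1)) = Mul(Mul(2, H), Rational(1, 2)) = H)
Mul(-126, Add(Function('W')(0), Add(-70, -3))) = Mul(-126, Add(0, Add(-70, -3))) = Mul(-126, Add(0, -73)) = Mul(-126, -73) = 9198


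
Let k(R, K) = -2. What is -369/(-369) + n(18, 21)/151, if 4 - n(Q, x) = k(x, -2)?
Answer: 157/151 ≈ 1.0397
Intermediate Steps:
n(Q, x) = 6 (n(Q, x) = 4 - 1*(-2) = 4 + 2 = 6)
-369/(-369) + n(18, 21)/151 = -369/(-369) + 6/151 = -369*(-1/369) + 6*(1/151) = 1 + 6/151 = 157/151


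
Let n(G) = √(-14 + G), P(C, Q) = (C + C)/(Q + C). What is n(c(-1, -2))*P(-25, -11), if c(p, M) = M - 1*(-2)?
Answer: 25*I*√14/18 ≈ 5.1967*I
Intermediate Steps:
P(C, Q) = 2*C/(C + Q) (P(C, Q) = (2*C)/(C + Q) = 2*C/(C + Q))
c(p, M) = 2 + M (c(p, M) = M + 2 = 2 + M)
n(c(-1, -2))*P(-25, -11) = √(-14 + (2 - 2))*(2*(-25)/(-25 - 11)) = √(-14 + 0)*(2*(-25)/(-36)) = √(-14)*(2*(-25)*(-1/36)) = (I*√14)*(25/18) = 25*I*√14/18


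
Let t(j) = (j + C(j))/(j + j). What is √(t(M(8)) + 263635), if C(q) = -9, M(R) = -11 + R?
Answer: 3*√29293 ≈ 513.46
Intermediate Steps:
t(j) = (-9 + j)/(2*j) (t(j) = (j - 9)/(j + j) = (-9 + j)/((2*j)) = (-9 + j)*(1/(2*j)) = (-9 + j)/(2*j))
√(t(M(8)) + 263635) = √((-9 + (-11 + 8))/(2*(-11 + 8)) + 263635) = √((½)*(-9 - 3)/(-3) + 263635) = √((½)*(-⅓)*(-12) + 263635) = √(2 + 263635) = √263637 = 3*√29293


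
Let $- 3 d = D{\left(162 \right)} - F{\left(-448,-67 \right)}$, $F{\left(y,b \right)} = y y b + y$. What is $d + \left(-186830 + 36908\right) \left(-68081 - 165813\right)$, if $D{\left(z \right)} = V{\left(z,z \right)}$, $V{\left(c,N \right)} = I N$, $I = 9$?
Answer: $\frac{105184119730}{3} \approx 3.5061 \cdot 10^{10}$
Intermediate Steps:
$F{\left(y,b \right)} = y + b y^{2}$ ($F{\left(y,b \right)} = y^{2} b + y = b y^{2} + y = y + b y^{2}$)
$V{\left(c,N \right)} = 9 N$
$D{\left(z \right)} = 9 z$
$d = - \frac{13449074}{3}$ ($d = - \frac{9 \cdot 162 - - 448 \left(1 - -30016\right)}{3} = - \frac{1458 - - 448 \left(1 + 30016\right)}{3} = - \frac{1458 - \left(-448\right) 30017}{3} = - \frac{1458 - -13447616}{3} = - \frac{1458 + 13447616}{3} = \left(- \frac{1}{3}\right) 13449074 = - \frac{13449074}{3} \approx -4.483 \cdot 10^{6}$)
$d + \left(-186830 + 36908\right) \left(-68081 - 165813\right) = - \frac{13449074}{3} + \left(-186830 + 36908\right) \left(-68081 - 165813\right) = - \frac{13449074}{3} - -35065856268 = - \frac{13449074}{3} + 35065856268 = \frac{105184119730}{3}$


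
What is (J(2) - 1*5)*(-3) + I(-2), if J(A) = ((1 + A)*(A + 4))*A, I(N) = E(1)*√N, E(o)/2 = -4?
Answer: -93 - 8*I*√2 ≈ -93.0 - 11.314*I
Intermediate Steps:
E(o) = -8 (E(o) = 2*(-4) = -8)
I(N) = -8*√N
J(A) = A*(1 + A)*(4 + A) (J(A) = ((1 + A)*(4 + A))*A = A*(1 + A)*(4 + A))
(J(2) - 1*5)*(-3) + I(-2) = (2*(4 + 2² + 5*2) - 1*5)*(-3) - 8*I*√2 = (2*(4 + 4 + 10) - 5)*(-3) - 8*I*√2 = (2*18 - 5)*(-3) - 8*I*√2 = (36 - 5)*(-3) - 8*I*√2 = 31*(-3) - 8*I*√2 = -93 - 8*I*√2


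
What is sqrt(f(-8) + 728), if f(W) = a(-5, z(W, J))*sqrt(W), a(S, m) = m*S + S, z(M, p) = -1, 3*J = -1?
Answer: 2*sqrt(182) ≈ 26.981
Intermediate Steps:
J = -1/3 (J = (1/3)*(-1) = -1/3 ≈ -0.33333)
a(S, m) = S + S*m (a(S, m) = S*m + S = S + S*m)
f(W) = 0 (f(W) = (-5*(1 - 1))*sqrt(W) = (-5*0)*sqrt(W) = 0*sqrt(W) = 0)
sqrt(f(-8) + 728) = sqrt(0 + 728) = sqrt(728) = 2*sqrt(182)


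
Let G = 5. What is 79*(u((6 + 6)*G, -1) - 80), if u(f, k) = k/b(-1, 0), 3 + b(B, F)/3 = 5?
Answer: -37999/6 ≈ -6333.2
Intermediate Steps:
b(B, F) = 6 (b(B, F) = -9 + 3*5 = -9 + 15 = 6)
u(f, k) = k/6
79*(u((6 + 6)*G, -1) - 80) = 79*((1/6)*(-1) - 80) = 79*(-1/6 - 80) = 79*(-481/6) = -37999/6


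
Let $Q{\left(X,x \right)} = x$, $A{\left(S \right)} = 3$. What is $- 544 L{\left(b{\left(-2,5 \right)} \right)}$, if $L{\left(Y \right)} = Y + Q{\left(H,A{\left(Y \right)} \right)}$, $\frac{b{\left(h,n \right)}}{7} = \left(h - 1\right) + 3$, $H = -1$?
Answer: $-1632$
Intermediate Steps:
$b{\left(h,n \right)} = 14 + 7 h$ ($b{\left(h,n \right)} = 7 \left(\left(h - 1\right) + 3\right) = 7 \left(\left(-1 + h\right) + 3\right) = 7 \left(2 + h\right) = 14 + 7 h$)
$L{\left(Y \right)} = 3 + Y$ ($L{\left(Y \right)} = Y + 3 = 3 + Y$)
$- 544 L{\left(b{\left(-2,5 \right)} \right)} = - 544 \left(3 + \left(14 + 7 \left(-2\right)\right)\right) = - 544 \left(3 + \left(14 - 14\right)\right) = - 544 \left(3 + 0\right) = \left(-544\right) 3 = -1632$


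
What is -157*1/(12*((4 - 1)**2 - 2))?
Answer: -157/84 ≈ -1.8690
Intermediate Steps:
-157*1/(12*((4 - 1)**2 - 2)) = -157*1/(12*(3**2 - 2)) = -157*1/(12*(9 - 2)) = -157/(12*7) = -157/84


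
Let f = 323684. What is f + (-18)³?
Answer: 317852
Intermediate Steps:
f + (-18)³ = 323684 + (-18)³ = 323684 - 5832 = 317852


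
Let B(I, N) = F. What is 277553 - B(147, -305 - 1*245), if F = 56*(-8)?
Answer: 278001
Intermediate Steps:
F = -448
B(I, N) = -448
277553 - B(147, -305 - 1*245) = 277553 - 1*(-448) = 277553 + 448 = 278001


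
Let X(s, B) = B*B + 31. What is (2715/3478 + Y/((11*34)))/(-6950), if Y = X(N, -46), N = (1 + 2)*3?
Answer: -2120669/2260091350 ≈ -0.00093831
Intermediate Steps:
N = 9 (N = 3*3 = 9)
X(s, B) = 31 + B² (X(s, B) = B² + 31 = 31 + B²)
Y = 2147 (Y = 31 + (-46)² = 31 + 2116 = 2147)
(2715/3478 + Y/((11*34)))/(-6950) = (2715/3478 + 2147/((11*34)))/(-6950) = (2715*(1/3478) + 2147/374)*(-1/6950) = (2715/3478 + 2147*(1/374))*(-1/6950) = (2715/3478 + 2147/374)*(-1/6950) = (2120669/325193)*(-1/6950) = -2120669/2260091350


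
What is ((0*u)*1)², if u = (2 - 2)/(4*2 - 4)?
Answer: 0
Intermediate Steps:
u = 0 (u = 0/(8 - 4) = 0/4 = 0*(¼) = 0)
((0*u)*1)² = ((0*0)*1)² = (0*1)² = 0² = 0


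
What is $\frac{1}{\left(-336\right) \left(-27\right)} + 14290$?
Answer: $\frac{129638881}{9072} \approx 14290.0$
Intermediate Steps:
$\frac{1}{\left(-336\right) \left(-27\right)} + 14290 = \frac{1}{9072} + 14290 = \frac{129638881}{9072}$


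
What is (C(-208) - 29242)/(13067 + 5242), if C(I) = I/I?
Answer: -9747/6103 ≈ -1.5971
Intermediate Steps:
C(I) = 1
(C(-208) - 29242)/(13067 + 5242) = (1 - 29242)/(13067 + 5242) = -29241/18309 = -29241*1/18309 = -9747/6103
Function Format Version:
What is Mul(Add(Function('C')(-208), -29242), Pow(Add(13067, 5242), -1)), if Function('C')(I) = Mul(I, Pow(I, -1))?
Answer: Rational(-9747, 6103) ≈ -1.5971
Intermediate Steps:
Function('C')(I) = 1
Mul(Add(Function('C')(-208), -29242), Pow(Add(13067, 5242), -1)) = Mul(Add(1, -29242), Pow(Add(13067, 5242), -1)) = Mul(-29241, Pow(18309, -1)) = Mul(-29241, Rational(1, 18309)) = Rational(-9747, 6103)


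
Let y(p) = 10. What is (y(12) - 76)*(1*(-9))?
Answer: 594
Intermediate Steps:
(y(12) - 76)*(1*(-9)) = (10 - 76)*(1*(-9)) = -66*(-9) = 594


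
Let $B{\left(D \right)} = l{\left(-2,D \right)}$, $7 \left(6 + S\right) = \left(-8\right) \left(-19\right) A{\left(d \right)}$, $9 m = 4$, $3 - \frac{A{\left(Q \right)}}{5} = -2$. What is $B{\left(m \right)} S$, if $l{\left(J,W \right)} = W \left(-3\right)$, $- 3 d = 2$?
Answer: $- \frac{15032}{21} \approx -715.81$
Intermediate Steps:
$d = - \frac{2}{3}$ ($d = \left(- \frac{1}{3}\right) 2 = - \frac{2}{3} \approx -0.66667$)
$A{\left(Q \right)} = 25$ ($A{\left(Q \right)} = 15 - -10 = 15 + 10 = 25$)
$l{\left(J,W \right)} = - 3 W$
$m = \frac{4}{9}$ ($m = \frac{1}{9} \cdot 4 = \frac{4}{9} \approx 0.44444$)
$S = \frac{3758}{7}$ ($S = -6 + \frac{\left(-8\right) \left(-19\right) 25}{7} = -6 + \frac{152 \cdot 25}{7} = -6 + \frac{1}{7} \cdot 3800 = -6 + \frac{3800}{7} = \frac{3758}{7} \approx 536.86$)
$B{\left(D \right)} = - 3 D$
$B{\left(m \right)} S = \left(-3\right) \frac{4}{9} \cdot \frac{3758}{7} = \left(- \frac{4}{3}\right) \frac{3758}{7} = - \frac{15032}{21}$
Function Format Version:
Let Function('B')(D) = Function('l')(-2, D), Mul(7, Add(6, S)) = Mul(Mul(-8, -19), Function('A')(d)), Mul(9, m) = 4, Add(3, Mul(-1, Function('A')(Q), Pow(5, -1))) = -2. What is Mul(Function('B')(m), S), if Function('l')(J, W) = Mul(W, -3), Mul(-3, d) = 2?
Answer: Rational(-15032, 21) ≈ -715.81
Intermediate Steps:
d = Rational(-2, 3) (d = Mul(Rational(-1, 3), 2) = Rational(-2, 3) ≈ -0.66667)
Function('A')(Q) = 25 (Function('A')(Q) = Add(15, Mul(-5, -2)) = Add(15, 10) = 25)
Function('l')(J, W) = Mul(-3, W)
m = Rational(4, 9) (m = Mul(Rational(1, 9), 4) = Rational(4, 9) ≈ 0.44444)
S = Rational(3758, 7) (S = Add(-6, Mul(Rational(1, 7), Mul(Mul(-8, -19), 25))) = Add(-6, Mul(Rational(1, 7), Mul(152, 25))) = Add(-6, Mul(Rational(1, 7), 3800)) = Add(-6, Rational(3800, 7)) = Rational(3758, 7) ≈ 536.86)
Function('B')(D) = Mul(-3, D)
Mul(Function('B')(m), S) = Mul(Mul(-3, Rational(4, 9)), Rational(3758, 7)) = Mul(Rational(-4, 3), Rational(3758, 7)) = Rational(-15032, 21)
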